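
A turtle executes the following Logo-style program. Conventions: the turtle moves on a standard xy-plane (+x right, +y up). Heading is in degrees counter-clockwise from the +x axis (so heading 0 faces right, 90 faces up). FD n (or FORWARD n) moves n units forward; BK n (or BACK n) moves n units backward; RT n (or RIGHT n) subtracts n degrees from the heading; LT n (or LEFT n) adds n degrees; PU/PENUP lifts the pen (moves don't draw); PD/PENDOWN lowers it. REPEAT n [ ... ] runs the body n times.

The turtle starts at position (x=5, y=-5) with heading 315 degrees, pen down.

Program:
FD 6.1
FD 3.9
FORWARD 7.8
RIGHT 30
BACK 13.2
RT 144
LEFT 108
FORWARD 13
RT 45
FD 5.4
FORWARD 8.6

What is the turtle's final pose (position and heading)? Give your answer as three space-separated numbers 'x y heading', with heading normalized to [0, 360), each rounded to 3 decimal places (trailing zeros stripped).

Answer: -3.278 -22.667 204

Derivation:
Executing turtle program step by step:
Start: pos=(5,-5), heading=315, pen down
FD 6.1: (5,-5) -> (9.313,-9.313) [heading=315, draw]
FD 3.9: (9.313,-9.313) -> (12.071,-12.071) [heading=315, draw]
FD 7.8: (12.071,-12.071) -> (17.587,-17.587) [heading=315, draw]
RT 30: heading 315 -> 285
BK 13.2: (17.587,-17.587) -> (14.17,-4.836) [heading=285, draw]
RT 144: heading 285 -> 141
LT 108: heading 141 -> 249
FD 13: (14.17,-4.836) -> (9.511,-16.973) [heading=249, draw]
RT 45: heading 249 -> 204
FD 5.4: (9.511,-16.973) -> (4.578,-19.169) [heading=204, draw]
FD 8.6: (4.578,-19.169) -> (-3.278,-22.667) [heading=204, draw]
Final: pos=(-3.278,-22.667), heading=204, 7 segment(s) drawn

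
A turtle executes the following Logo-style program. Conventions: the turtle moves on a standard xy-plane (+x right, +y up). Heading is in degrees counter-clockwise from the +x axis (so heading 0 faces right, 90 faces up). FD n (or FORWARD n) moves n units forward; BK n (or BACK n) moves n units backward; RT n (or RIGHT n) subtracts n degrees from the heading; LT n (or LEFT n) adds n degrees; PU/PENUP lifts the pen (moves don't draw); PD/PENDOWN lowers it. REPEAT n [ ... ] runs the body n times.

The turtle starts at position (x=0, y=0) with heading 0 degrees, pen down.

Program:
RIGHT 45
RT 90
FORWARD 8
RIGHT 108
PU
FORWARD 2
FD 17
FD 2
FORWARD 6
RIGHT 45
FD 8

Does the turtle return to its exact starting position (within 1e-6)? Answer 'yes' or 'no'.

Executing turtle program step by step:
Start: pos=(0,0), heading=0, pen down
RT 45: heading 0 -> 315
RT 90: heading 315 -> 225
FD 8: (0,0) -> (-5.657,-5.657) [heading=225, draw]
RT 108: heading 225 -> 117
PU: pen up
FD 2: (-5.657,-5.657) -> (-6.565,-3.875) [heading=117, move]
FD 17: (-6.565,-3.875) -> (-14.283,11.272) [heading=117, move]
FD 2: (-14.283,11.272) -> (-15.191,13.054) [heading=117, move]
FD 6: (-15.191,13.054) -> (-17.915,18.4) [heading=117, move]
RT 45: heading 117 -> 72
FD 8: (-17.915,18.4) -> (-15.442,26.009) [heading=72, move]
Final: pos=(-15.442,26.009), heading=72, 1 segment(s) drawn

Start position: (0, 0)
Final position: (-15.442, 26.009)
Distance = 30.248; >= 1e-6 -> NOT closed

Answer: no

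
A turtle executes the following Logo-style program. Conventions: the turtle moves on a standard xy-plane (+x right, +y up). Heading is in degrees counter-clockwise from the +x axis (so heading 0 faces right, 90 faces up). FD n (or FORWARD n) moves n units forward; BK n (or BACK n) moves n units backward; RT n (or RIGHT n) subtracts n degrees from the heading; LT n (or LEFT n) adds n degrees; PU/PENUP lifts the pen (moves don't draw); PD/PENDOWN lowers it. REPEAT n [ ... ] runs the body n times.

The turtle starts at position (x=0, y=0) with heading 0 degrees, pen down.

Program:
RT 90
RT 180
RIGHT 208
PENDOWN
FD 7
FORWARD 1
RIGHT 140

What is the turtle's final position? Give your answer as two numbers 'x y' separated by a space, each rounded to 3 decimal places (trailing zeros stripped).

Answer: -3.756 -7.064

Derivation:
Executing turtle program step by step:
Start: pos=(0,0), heading=0, pen down
RT 90: heading 0 -> 270
RT 180: heading 270 -> 90
RT 208: heading 90 -> 242
PD: pen down
FD 7: (0,0) -> (-3.286,-6.181) [heading=242, draw]
FD 1: (-3.286,-6.181) -> (-3.756,-7.064) [heading=242, draw]
RT 140: heading 242 -> 102
Final: pos=(-3.756,-7.064), heading=102, 2 segment(s) drawn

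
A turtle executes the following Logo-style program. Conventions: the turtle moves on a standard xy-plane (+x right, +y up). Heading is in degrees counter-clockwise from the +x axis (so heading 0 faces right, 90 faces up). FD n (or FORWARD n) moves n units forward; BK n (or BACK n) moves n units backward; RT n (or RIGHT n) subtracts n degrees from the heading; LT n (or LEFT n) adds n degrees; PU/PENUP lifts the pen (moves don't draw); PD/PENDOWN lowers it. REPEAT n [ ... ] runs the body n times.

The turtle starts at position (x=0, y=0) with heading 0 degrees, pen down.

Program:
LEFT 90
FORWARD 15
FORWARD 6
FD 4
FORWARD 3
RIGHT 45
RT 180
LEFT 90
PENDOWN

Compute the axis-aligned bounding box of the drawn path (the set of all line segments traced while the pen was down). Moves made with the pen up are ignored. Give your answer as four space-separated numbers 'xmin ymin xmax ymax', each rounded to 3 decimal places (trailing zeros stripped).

Executing turtle program step by step:
Start: pos=(0,0), heading=0, pen down
LT 90: heading 0 -> 90
FD 15: (0,0) -> (0,15) [heading=90, draw]
FD 6: (0,15) -> (0,21) [heading=90, draw]
FD 4: (0,21) -> (0,25) [heading=90, draw]
FD 3: (0,25) -> (0,28) [heading=90, draw]
RT 45: heading 90 -> 45
RT 180: heading 45 -> 225
LT 90: heading 225 -> 315
PD: pen down
Final: pos=(0,28), heading=315, 4 segment(s) drawn

Segment endpoints: x in {0, 0, 0, 0, 0}, y in {0, 15, 21, 25, 28}
xmin=0, ymin=0, xmax=0, ymax=28

Answer: 0 0 0 28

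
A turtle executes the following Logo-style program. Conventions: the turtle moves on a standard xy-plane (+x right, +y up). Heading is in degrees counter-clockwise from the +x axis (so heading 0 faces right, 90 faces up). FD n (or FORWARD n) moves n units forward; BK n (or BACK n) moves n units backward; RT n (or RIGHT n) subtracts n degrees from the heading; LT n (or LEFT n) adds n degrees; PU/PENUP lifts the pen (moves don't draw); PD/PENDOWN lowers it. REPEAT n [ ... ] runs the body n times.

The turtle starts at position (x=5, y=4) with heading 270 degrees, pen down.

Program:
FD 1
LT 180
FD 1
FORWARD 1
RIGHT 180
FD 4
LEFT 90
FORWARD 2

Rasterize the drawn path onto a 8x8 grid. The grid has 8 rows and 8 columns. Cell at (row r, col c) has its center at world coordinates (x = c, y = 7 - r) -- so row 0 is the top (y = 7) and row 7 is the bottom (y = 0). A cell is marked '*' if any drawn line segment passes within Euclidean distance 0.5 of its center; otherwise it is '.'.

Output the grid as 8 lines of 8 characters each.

Answer: ........
........
.....*..
.....*..
.....*..
.....*..
.....***
........

Derivation:
Segment 0: (5,4) -> (5,3)
Segment 1: (5,3) -> (5,4)
Segment 2: (5,4) -> (5,5)
Segment 3: (5,5) -> (5,1)
Segment 4: (5,1) -> (7,1)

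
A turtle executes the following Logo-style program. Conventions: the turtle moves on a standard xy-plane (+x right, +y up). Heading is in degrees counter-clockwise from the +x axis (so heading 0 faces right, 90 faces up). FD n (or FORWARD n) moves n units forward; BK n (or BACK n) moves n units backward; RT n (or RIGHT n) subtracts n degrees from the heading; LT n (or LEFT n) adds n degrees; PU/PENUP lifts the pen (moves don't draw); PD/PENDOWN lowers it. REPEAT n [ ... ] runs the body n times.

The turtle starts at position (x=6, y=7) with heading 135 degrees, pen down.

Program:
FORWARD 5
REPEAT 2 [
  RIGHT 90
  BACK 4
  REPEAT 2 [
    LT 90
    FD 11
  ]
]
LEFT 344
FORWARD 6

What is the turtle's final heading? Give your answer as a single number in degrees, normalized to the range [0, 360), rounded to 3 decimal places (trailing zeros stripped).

Answer: 299

Derivation:
Executing turtle program step by step:
Start: pos=(6,7), heading=135, pen down
FD 5: (6,7) -> (2.464,10.536) [heading=135, draw]
REPEAT 2 [
  -- iteration 1/2 --
  RT 90: heading 135 -> 45
  BK 4: (2.464,10.536) -> (-0.364,7.707) [heading=45, draw]
  REPEAT 2 [
    -- iteration 1/2 --
    LT 90: heading 45 -> 135
    FD 11: (-0.364,7.707) -> (-8.142,15.485) [heading=135, draw]
    -- iteration 2/2 --
    LT 90: heading 135 -> 225
    FD 11: (-8.142,15.485) -> (-15.92,7.707) [heading=225, draw]
  ]
  -- iteration 2/2 --
  RT 90: heading 225 -> 135
  BK 4: (-15.92,7.707) -> (-13.092,4.879) [heading=135, draw]
  REPEAT 2 [
    -- iteration 1/2 --
    LT 90: heading 135 -> 225
    FD 11: (-13.092,4.879) -> (-20.87,-2.899) [heading=225, draw]
    -- iteration 2/2 --
    LT 90: heading 225 -> 315
    FD 11: (-20.87,-2.899) -> (-13.092,-10.678) [heading=315, draw]
  ]
]
LT 344: heading 315 -> 299
FD 6: (-13.092,-10.678) -> (-10.183,-15.925) [heading=299, draw]
Final: pos=(-10.183,-15.925), heading=299, 8 segment(s) drawn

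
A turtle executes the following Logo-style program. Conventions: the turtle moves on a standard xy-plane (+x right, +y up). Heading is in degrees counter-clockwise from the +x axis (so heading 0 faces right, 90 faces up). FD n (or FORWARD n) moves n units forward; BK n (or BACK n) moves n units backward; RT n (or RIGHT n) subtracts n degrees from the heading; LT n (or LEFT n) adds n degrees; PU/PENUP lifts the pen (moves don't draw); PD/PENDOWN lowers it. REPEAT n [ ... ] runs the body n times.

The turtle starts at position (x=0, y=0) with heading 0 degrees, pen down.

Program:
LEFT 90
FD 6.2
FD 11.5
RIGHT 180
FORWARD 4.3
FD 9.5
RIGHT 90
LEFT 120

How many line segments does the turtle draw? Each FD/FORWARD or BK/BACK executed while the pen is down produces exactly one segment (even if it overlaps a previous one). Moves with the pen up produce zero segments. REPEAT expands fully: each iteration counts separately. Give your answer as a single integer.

Answer: 4

Derivation:
Executing turtle program step by step:
Start: pos=(0,0), heading=0, pen down
LT 90: heading 0 -> 90
FD 6.2: (0,0) -> (0,6.2) [heading=90, draw]
FD 11.5: (0,6.2) -> (0,17.7) [heading=90, draw]
RT 180: heading 90 -> 270
FD 4.3: (0,17.7) -> (0,13.4) [heading=270, draw]
FD 9.5: (0,13.4) -> (0,3.9) [heading=270, draw]
RT 90: heading 270 -> 180
LT 120: heading 180 -> 300
Final: pos=(0,3.9), heading=300, 4 segment(s) drawn
Segments drawn: 4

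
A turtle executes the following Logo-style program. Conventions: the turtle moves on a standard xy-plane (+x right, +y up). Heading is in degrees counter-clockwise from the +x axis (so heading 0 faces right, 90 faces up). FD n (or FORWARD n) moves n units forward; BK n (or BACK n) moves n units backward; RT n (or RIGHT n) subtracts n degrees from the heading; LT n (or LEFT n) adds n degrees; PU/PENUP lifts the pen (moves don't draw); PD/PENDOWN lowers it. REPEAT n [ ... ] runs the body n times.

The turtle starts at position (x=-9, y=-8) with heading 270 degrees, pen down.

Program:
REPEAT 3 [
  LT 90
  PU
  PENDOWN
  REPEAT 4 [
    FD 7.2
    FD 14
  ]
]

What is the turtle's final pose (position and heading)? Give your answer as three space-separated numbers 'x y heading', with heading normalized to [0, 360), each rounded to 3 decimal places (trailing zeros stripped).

Answer: -9 76.8 180

Derivation:
Executing turtle program step by step:
Start: pos=(-9,-8), heading=270, pen down
REPEAT 3 [
  -- iteration 1/3 --
  LT 90: heading 270 -> 0
  PU: pen up
  PD: pen down
  REPEAT 4 [
    -- iteration 1/4 --
    FD 7.2: (-9,-8) -> (-1.8,-8) [heading=0, draw]
    FD 14: (-1.8,-8) -> (12.2,-8) [heading=0, draw]
    -- iteration 2/4 --
    FD 7.2: (12.2,-8) -> (19.4,-8) [heading=0, draw]
    FD 14: (19.4,-8) -> (33.4,-8) [heading=0, draw]
    -- iteration 3/4 --
    FD 7.2: (33.4,-8) -> (40.6,-8) [heading=0, draw]
    FD 14: (40.6,-8) -> (54.6,-8) [heading=0, draw]
    -- iteration 4/4 --
    FD 7.2: (54.6,-8) -> (61.8,-8) [heading=0, draw]
    FD 14: (61.8,-8) -> (75.8,-8) [heading=0, draw]
  ]
  -- iteration 2/3 --
  LT 90: heading 0 -> 90
  PU: pen up
  PD: pen down
  REPEAT 4 [
    -- iteration 1/4 --
    FD 7.2: (75.8,-8) -> (75.8,-0.8) [heading=90, draw]
    FD 14: (75.8,-0.8) -> (75.8,13.2) [heading=90, draw]
    -- iteration 2/4 --
    FD 7.2: (75.8,13.2) -> (75.8,20.4) [heading=90, draw]
    FD 14: (75.8,20.4) -> (75.8,34.4) [heading=90, draw]
    -- iteration 3/4 --
    FD 7.2: (75.8,34.4) -> (75.8,41.6) [heading=90, draw]
    FD 14: (75.8,41.6) -> (75.8,55.6) [heading=90, draw]
    -- iteration 4/4 --
    FD 7.2: (75.8,55.6) -> (75.8,62.8) [heading=90, draw]
    FD 14: (75.8,62.8) -> (75.8,76.8) [heading=90, draw]
  ]
  -- iteration 3/3 --
  LT 90: heading 90 -> 180
  PU: pen up
  PD: pen down
  REPEAT 4 [
    -- iteration 1/4 --
    FD 7.2: (75.8,76.8) -> (68.6,76.8) [heading=180, draw]
    FD 14: (68.6,76.8) -> (54.6,76.8) [heading=180, draw]
    -- iteration 2/4 --
    FD 7.2: (54.6,76.8) -> (47.4,76.8) [heading=180, draw]
    FD 14: (47.4,76.8) -> (33.4,76.8) [heading=180, draw]
    -- iteration 3/4 --
    FD 7.2: (33.4,76.8) -> (26.2,76.8) [heading=180, draw]
    FD 14: (26.2,76.8) -> (12.2,76.8) [heading=180, draw]
    -- iteration 4/4 --
    FD 7.2: (12.2,76.8) -> (5,76.8) [heading=180, draw]
    FD 14: (5,76.8) -> (-9,76.8) [heading=180, draw]
  ]
]
Final: pos=(-9,76.8), heading=180, 24 segment(s) drawn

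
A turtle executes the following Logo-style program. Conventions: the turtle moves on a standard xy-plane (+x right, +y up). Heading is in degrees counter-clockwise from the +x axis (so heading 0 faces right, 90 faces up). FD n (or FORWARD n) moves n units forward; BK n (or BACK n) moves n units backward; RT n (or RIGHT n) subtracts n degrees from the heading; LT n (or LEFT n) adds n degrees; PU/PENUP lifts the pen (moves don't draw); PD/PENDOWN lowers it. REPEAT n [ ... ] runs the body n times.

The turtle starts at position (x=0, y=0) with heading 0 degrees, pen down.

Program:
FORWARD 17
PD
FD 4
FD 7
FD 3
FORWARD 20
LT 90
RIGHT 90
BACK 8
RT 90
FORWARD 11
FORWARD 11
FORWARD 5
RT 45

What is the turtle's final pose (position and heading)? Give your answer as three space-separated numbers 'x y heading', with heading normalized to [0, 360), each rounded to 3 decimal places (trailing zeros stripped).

Executing turtle program step by step:
Start: pos=(0,0), heading=0, pen down
FD 17: (0,0) -> (17,0) [heading=0, draw]
PD: pen down
FD 4: (17,0) -> (21,0) [heading=0, draw]
FD 7: (21,0) -> (28,0) [heading=0, draw]
FD 3: (28,0) -> (31,0) [heading=0, draw]
FD 20: (31,0) -> (51,0) [heading=0, draw]
LT 90: heading 0 -> 90
RT 90: heading 90 -> 0
BK 8: (51,0) -> (43,0) [heading=0, draw]
RT 90: heading 0 -> 270
FD 11: (43,0) -> (43,-11) [heading=270, draw]
FD 11: (43,-11) -> (43,-22) [heading=270, draw]
FD 5: (43,-22) -> (43,-27) [heading=270, draw]
RT 45: heading 270 -> 225
Final: pos=(43,-27), heading=225, 9 segment(s) drawn

Answer: 43 -27 225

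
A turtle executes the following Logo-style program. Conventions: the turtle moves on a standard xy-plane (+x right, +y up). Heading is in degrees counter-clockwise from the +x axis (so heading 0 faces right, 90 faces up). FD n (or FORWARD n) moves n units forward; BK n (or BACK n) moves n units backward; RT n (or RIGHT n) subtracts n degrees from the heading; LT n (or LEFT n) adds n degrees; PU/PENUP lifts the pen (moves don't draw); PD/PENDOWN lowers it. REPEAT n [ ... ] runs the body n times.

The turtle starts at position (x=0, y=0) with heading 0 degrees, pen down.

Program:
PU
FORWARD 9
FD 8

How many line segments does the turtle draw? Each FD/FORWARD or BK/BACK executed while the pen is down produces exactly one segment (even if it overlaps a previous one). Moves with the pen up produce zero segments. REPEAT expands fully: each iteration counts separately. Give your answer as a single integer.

Answer: 0

Derivation:
Executing turtle program step by step:
Start: pos=(0,0), heading=0, pen down
PU: pen up
FD 9: (0,0) -> (9,0) [heading=0, move]
FD 8: (9,0) -> (17,0) [heading=0, move]
Final: pos=(17,0), heading=0, 0 segment(s) drawn
Segments drawn: 0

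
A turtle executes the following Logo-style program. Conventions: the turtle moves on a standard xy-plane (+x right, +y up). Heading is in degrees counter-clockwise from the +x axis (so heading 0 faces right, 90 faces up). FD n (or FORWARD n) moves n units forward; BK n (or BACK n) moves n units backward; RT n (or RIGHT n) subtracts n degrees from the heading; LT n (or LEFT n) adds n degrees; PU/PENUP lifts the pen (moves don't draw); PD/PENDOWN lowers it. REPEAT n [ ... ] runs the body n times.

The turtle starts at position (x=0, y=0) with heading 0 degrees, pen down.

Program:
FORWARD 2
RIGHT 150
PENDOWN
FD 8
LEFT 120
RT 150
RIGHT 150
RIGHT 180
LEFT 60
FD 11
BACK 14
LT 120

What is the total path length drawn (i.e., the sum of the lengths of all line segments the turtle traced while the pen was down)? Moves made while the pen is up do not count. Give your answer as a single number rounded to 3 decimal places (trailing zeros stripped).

Executing turtle program step by step:
Start: pos=(0,0), heading=0, pen down
FD 2: (0,0) -> (2,0) [heading=0, draw]
RT 150: heading 0 -> 210
PD: pen down
FD 8: (2,0) -> (-4.928,-4) [heading=210, draw]
LT 120: heading 210 -> 330
RT 150: heading 330 -> 180
RT 150: heading 180 -> 30
RT 180: heading 30 -> 210
LT 60: heading 210 -> 270
FD 11: (-4.928,-4) -> (-4.928,-15) [heading=270, draw]
BK 14: (-4.928,-15) -> (-4.928,-1) [heading=270, draw]
LT 120: heading 270 -> 30
Final: pos=(-4.928,-1), heading=30, 4 segment(s) drawn

Segment lengths:
  seg 1: (0,0) -> (2,0), length = 2
  seg 2: (2,0) -> (-4.928,-4), length = 8
  seg 3: (-4.928,-4) -> (-4.928,-15), length = 11
  seg 4: (-4.928,-15) -> (-4.928,-1), length = 14
Total = 35

Answer: 35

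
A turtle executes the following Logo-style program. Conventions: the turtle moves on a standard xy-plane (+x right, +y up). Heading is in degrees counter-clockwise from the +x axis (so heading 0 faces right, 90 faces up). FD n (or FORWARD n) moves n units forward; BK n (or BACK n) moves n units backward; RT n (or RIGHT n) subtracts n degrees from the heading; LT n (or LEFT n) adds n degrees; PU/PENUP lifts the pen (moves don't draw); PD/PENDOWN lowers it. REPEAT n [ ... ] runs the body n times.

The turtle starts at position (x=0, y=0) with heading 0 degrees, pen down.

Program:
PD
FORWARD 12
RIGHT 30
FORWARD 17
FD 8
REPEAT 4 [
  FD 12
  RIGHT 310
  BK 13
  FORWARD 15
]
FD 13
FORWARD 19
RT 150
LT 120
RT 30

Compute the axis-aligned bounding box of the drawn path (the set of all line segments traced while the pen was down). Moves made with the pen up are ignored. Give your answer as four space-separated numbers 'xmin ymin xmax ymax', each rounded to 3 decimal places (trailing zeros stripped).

Executing turtle program step by step:
Start: pos=(0,0), heading=0, pen down
PD: pen down
FD 12: (0,0) -> (12,0) [heading=0, draw]
RT 30: heading 0 -> 330
FD 17: (12,0) -> (26.722,-8.5) [heading=330, draw]
FD 8: (26.722,-8.5) -> (33.651,-12.5) [heading=330, draw]
REPEAT 4 [
  -- iteration 1/4 --
  FD 12: (33.651,-12.5) -> (44.043,-18.5) [heading=330, draw]
  RT 310: heading 330 -> 20
  BK 13: (44.043,-18.5) -> (31.827,-22.946) [heading=20, draw]
  FD 15: (31.827,-22.946) -> (45.922,-17.816) [heading=20, draw]
  -- iteration 2/4 --
  FD 12: (45.922,-17.816) -> (57.199,-13.712) [heading=20, draw]
  RT 310: heading 20 -> 70
  BK 13: (57.199,-13.712) -> (52.752,-25.928) [heading=70, draw]
  FD 15: (52.752,-25.928) -> (57.883,-11.832) [heading=70, draw]
  -- iteration 3/4 --
  FD 12: (57.883,-11.832) -> (61.987,-0.556) [heading=70, draw]
  RT 310: heading 70 -> 120
  BK 13: (61.987,-0.556) -> (68.487,-11.814) [heading=120, draw]
  FD 15: (68.487,-11.814) -> (60.987,1.176) [heading=120, draw]
  -- iteration 4/4 --
  FD 12: (60.987,1.176) -> (54.987,11.568) [heading=120, draw]
  RT 310: heading 120 -> 170
  BK 13: (54.987,11.568) -> (67.789,9.311) [heading=170, draw]
  FD 15: (67.789,9.311) -> (53.017,11.916) [heading=170, draw]
]
FD 13: (53.017,11.916) -> (40.215,14.173) [heading=170, draw]
FD 19: (40.215,14.173) -> (21.503,17.472) [heading=170, draw]
RT 150: heading 170 -> 20
LT 120: heading 20 -> 140
RT 30: heading 140 -> 110
Final: pos=(21.503,17.472), heading=110, 17 segment(s) drawn

Segment endpoints: x in {0, 12, 21.503, 26.722, 31.827, 33.651, 40.215, 44.043, 45.922, 52.752, 53.017, 54.987, 57.199, 57.883, 60.987, 61.987, 67.789, 68.487}, y in {-25.928, -22.946, -18.5, -17.816, -13.712, -12.5, -11.832, -11.814, -8.5, -0.556, 0, 1.176, 9.311, 11.568, 11.916, 14.173, 17.472}
xmin=0, ymin=-25.928, xmax=68.487, ymax=17.472

Answer: 0 -25.928 68.487 17.472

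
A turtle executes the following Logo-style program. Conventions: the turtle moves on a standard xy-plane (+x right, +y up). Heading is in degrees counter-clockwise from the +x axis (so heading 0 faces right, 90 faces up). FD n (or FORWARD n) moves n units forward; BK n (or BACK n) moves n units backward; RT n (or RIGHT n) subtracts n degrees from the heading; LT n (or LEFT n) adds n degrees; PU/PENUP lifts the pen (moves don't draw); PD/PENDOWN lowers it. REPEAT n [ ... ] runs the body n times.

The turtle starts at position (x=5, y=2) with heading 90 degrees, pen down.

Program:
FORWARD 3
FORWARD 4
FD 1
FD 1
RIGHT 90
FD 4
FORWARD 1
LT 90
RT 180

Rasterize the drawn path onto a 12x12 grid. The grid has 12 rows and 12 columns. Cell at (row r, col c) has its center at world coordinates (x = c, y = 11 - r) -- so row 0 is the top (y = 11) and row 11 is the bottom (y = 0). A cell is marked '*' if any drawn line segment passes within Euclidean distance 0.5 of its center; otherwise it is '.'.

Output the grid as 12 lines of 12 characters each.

Segment 0: (5,2) -> (5,5)
Segment 1: (5,5) -> (5,9)
Segment 2: (5,9) -> (5,10)
Segment 3: (5,10) -> (5,11)
Segment 4: (5,11) -> (9,11)
Segment 5: (9,11) -> (10,11)

Answer: .....******.
.....*......
.....*......
.....*......
.....*......
.....*......
.....*......
.....*......
.....*......
.....*......
............
............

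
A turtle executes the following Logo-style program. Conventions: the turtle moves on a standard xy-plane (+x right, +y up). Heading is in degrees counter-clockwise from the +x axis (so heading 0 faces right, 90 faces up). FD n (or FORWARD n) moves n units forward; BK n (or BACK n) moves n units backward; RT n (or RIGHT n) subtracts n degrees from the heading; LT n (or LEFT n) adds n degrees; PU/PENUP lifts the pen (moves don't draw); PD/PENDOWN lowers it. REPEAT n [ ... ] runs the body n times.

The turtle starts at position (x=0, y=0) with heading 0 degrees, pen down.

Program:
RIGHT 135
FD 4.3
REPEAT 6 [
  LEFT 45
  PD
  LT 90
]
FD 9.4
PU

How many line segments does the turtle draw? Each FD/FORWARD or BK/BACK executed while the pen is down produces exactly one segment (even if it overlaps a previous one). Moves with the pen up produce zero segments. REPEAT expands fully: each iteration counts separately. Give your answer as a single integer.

Answer: 2

Derivation:
Executing turtle program step by step:
Start: pos=(0,0), heading=0, pen down
RT 135: heading 0 -> 225
FD 4.3: (0,0) -> (-3.041,-3.041) [heading=225, draw]
REPEAT 6 [
  -- iteration 1/6 --
  LT 45: heading 225 -> 270
  PD: pen down
  LT 90: heading 270 -> 0
  -- iteration 2/6 --
  LT 45: heading 0 -> 45
  PD: pen down
  LT 90: heading 45 -> 135
  -- iteration 3/6 --
  LT 45: heading 135 -> 180
  PD: pen down
  LT 90: heading 180 -> 270
  -- iteration 4/6 --
  LT 45: heading 270 -> 315
  PD: pen down
  LT 90: heading 315 -> 45
  -- iteration 5/6 --
  LT 45: heading 45 -> 90
  PD: pen down
  LT 90: heading 90 -> 180
  -- iteration 6/6 --
  LT 45: heading 180 -> 225
  PD: pen down
  LT 90: heading 225 -> 315
]
FD 9.4: (-3.041,-3.041) -> (3.606,-9.687) [heading=315, draw]
PU: pen up
Final: pos=(3.606,-9.687), heading=315, 2 segment(s) drawn
Segments drawn: 2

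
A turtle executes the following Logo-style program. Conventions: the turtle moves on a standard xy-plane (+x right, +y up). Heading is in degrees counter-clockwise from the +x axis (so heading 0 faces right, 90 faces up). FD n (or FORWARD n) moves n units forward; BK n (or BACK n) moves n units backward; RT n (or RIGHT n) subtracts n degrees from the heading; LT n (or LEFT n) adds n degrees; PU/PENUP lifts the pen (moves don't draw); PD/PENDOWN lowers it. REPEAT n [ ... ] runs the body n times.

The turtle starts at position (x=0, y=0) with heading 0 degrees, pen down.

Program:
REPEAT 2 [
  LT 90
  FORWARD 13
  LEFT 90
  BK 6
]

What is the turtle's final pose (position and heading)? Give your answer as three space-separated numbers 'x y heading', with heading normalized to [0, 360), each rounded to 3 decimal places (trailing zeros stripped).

Executing turtle program step by step:
Start: pos=(0,0), heading=0, pen down
REPEAT 2 [
  -- iteration 1/2 --
  LT 90: heading 0 -> 90
  FD 13: (0,0) -> (0,13) [heading=90, draw]
  LT 90: heading 90 -> 180
  BK 6: (0,13) -> (6,13) [heading=180, draw]
  -- iteration 2/2 --
  LT 90: heading 180 -> 270
  FD 13: (6,13) -> (6,0) [heading=270, draw]
  LT 90: heading 270 -> 0
  BK 6: (6,0) -> (0,0) [heading=0, draw]
]
Final: pos=(0,0), heading=0, 4 segment(s) drawn

Answer: 0 0 0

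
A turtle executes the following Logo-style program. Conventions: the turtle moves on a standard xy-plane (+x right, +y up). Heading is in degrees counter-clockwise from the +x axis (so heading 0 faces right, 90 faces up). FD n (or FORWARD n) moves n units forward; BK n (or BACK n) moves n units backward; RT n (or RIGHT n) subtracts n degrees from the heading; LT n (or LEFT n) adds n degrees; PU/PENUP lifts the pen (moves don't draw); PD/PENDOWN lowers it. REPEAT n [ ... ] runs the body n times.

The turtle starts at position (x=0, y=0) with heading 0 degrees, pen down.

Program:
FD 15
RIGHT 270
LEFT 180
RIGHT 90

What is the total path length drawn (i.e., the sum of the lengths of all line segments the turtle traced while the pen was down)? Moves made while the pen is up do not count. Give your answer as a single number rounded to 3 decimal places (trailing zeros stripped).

Executing turtle program step by step:
Start: pos=(0,0), heading=0, pen down
FD 15: (0,0) -> (15,0) [heading=0, draw]
RT 270: heading 0 -> 90
LT 180: heading 90 -> 270
RT 90: heading 270 -> 180
Final: pos=(15,0), heading=180, 1 segment(s) drawn

Segment lengths:
  seg 1: (0,0) -> (15,0), length = 15
Total = 15

Answer: 15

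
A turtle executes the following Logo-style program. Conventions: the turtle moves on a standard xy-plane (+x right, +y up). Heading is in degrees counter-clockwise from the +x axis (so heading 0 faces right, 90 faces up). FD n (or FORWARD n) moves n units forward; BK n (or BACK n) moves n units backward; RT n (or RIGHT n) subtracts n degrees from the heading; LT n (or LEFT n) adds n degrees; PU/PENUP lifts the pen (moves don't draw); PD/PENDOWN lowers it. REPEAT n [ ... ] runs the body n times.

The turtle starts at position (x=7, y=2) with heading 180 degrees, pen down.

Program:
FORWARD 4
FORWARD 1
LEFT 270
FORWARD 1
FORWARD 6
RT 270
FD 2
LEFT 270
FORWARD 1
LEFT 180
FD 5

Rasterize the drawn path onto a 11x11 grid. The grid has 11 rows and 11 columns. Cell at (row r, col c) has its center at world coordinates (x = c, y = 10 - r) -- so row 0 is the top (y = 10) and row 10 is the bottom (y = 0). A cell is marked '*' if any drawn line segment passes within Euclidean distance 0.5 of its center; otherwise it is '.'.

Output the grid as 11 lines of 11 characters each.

Segment 0: (7,2) -> (3,2)
Segment 1: (3,2) -> (2,2)
Segment 2: (2,2) -> (2,3)
Segment 3: (2,3) -> (2,9)
Segment 4: (2,9) -> (0,9)
Segment 5: (0,9) -> (0,10)
Segment 6: (0,10) -> (0,5)

Answer: *..........
***........
*.*........
*.*........
*.*........
*.*........
..*........
..*........
..******...
...........
...........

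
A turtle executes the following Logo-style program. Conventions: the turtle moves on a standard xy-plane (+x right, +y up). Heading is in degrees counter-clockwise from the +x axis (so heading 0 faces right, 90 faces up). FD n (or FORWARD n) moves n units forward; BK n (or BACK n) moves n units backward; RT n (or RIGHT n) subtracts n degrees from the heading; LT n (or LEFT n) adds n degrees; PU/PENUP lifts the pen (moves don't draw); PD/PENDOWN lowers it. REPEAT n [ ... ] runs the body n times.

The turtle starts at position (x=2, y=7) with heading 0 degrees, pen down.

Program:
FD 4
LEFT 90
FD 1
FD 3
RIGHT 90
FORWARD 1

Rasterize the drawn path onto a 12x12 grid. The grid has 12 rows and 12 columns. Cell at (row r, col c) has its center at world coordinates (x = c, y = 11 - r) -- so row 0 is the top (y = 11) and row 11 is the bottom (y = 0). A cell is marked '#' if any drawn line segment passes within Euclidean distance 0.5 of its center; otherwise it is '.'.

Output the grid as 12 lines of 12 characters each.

Answer: ......##....
......#.....
......#.....
......#.....
..#####.....
............
............
............
............
............
............
............

Derivation:
Segment 0: (2,7) -> (6,7)
Segment 1: (6,7) -> (6,8)
Segment 2: (6,8) -> (6,11)
Segment 3: (6,11) -> (7,11)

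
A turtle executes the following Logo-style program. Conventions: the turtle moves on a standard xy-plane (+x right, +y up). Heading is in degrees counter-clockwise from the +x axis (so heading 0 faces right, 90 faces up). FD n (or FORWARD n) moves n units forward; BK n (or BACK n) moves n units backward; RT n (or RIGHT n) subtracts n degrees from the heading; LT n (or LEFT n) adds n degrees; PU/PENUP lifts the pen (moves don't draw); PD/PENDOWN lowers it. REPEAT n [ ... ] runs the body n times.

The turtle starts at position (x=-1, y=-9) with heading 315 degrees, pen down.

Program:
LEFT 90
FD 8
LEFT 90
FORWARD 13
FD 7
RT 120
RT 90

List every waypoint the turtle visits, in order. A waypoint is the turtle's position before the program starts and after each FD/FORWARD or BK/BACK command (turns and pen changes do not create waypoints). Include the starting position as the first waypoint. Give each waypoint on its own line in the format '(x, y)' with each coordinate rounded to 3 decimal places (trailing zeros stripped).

Answer: (-1, -9)
(4.657, -3.343)
(-4.536, 5.849)
(-9.485, 10.799)

Derivation:
Executing turtle program step by step:
Start: pos=(-1,-9), heading=315, pen down
LT 90: heading 315 -> 45
FD 8: (-1,-9) -> (4.657,-3.343) [heading=45, draw]
LT 90: heading 45 -> 135
FD 13: (4.657,-3.343) -> (-4.536,5.849) [heading=135, draw]
FD 7: (-4.536,5.849) -> (-9.485,10.799) [heading=135, draw]
RT 120: heading 135 -> 15
RT 90: heading 15 -> 285
Final: pos=(-9.485,10.799), heading=285, 3 segment(s) drawn
Waypoints (4 total):
(-1, -9)
(4.657, -3.343)
(-4.536, 5.849)
(-9.485, 10.799)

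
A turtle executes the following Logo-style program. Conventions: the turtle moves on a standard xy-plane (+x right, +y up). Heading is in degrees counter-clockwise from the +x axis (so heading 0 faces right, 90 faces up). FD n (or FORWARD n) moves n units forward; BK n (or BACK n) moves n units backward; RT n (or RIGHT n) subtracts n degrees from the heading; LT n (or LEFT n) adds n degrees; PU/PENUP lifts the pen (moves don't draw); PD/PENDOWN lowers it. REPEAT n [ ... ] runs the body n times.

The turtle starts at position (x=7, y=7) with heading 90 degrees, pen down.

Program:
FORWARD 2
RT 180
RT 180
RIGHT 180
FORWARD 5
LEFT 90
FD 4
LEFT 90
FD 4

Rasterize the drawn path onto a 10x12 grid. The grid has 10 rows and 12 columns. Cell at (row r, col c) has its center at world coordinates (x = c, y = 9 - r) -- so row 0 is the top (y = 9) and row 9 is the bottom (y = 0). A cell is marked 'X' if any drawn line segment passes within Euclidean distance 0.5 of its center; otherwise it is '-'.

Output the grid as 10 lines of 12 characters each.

Segment 0: (7,7) -> (7,9)
Segment 1: (7,9) -> (7,4)
Segment 2: (7,4) -> (11,4)
Segment 3: (11,4) -> (11,8)

Answer: -------X----
-------X---X
-------X---X
-------X---X
-------X---X
-------XXXXX
------------
------------
------------
------------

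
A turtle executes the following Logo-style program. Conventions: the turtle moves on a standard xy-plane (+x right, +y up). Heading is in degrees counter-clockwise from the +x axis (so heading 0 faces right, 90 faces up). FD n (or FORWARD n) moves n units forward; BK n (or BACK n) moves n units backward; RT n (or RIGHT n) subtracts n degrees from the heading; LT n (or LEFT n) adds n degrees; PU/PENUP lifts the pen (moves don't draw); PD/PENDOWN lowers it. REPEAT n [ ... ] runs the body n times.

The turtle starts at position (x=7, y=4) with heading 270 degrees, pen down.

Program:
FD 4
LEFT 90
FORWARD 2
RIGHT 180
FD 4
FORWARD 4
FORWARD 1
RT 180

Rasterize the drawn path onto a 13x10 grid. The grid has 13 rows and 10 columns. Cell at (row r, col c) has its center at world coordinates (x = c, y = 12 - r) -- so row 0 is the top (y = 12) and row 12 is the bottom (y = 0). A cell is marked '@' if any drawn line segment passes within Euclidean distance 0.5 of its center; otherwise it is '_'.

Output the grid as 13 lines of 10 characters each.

Segment 0: (7,4) -> (7,0)
Segment 1: (7,0) -> (9,-0)
Segment 2: (9,-0) -> (5,0)
Segment 3: (5,0) -> (1,0)
Segment 4: (1,0) -> (0,0)

Answer: __________
__________
__________
__________
__________
__________
__________
__________
_______@__
_______@__
_______@__
_______@__
@@@@@@@@@@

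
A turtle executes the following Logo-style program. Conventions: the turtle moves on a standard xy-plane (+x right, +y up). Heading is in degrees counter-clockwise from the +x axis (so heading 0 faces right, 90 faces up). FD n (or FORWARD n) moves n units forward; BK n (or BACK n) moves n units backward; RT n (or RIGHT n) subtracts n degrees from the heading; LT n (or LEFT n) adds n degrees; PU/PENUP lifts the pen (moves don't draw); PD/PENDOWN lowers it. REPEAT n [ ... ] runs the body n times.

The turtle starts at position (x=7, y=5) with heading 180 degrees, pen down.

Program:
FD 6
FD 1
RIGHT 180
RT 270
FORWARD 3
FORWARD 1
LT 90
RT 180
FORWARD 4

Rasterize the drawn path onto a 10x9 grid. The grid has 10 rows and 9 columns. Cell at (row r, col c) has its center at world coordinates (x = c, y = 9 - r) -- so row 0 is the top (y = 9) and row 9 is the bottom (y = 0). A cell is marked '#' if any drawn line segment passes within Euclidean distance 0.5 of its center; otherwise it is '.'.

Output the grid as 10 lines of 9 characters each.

Answer: #####....
#........
#........
#........
########.
.........
.........
.........
.........
.........

Derivation:
Segment 0: (7,5) -> (1,5)
Segment 1: (1,5) -> (0,5)
Segment 2: (0,5) -> (-0,8)
Segment 3: (-0,8) -> (-0,9)
Segment 4: (-0,9) -> (4,9)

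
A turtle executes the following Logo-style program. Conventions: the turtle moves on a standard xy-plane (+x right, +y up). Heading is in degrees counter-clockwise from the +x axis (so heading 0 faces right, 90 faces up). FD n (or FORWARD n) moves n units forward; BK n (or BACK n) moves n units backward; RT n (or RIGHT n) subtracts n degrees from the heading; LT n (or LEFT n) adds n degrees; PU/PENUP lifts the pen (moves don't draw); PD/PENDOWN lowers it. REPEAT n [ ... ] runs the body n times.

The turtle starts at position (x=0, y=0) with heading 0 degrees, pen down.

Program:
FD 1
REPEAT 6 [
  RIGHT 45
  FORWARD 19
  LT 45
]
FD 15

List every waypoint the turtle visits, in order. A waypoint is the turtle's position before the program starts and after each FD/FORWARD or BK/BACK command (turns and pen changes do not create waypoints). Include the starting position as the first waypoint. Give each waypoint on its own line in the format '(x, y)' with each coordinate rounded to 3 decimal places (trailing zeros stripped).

Answer: (0, 0)
(1, 0)
(14.435, -13.435)
(27.87, -26.87)
(41.305, -40.305)
(54.74, -53.74)
(68.175, -67.175)
(81.61, -80.61)
(96.61, -80.61)

Derivation:
Executing turtle program step by step:
Start: pos=(0,0), heading=0, pen down
FD 1: (0,0) -> (1,0) [heading=0, draw]
REPEAT 6 [
  -- iteration 1/6 --
  RT 45: heading 0 -> 315
  FD 19: (1,0) -> (14.435,-13.435) [heading=315, draw]
  LT 45: heading 315 -> 0
  -- iteration 2/6 --
  RT 45: heading 0 -> 315
  FD 19: (14.435,-13.435) -> (27.87,-26.87) [heading=315, draw]
  LT 45: heading 315 -> 0
  -- iteration 3/6 --
  RT 45: heading 0 -> 315
  FD 19: (27.87,-26.87) -> (41.305,-40.305) [heading=315, draw]
  LT 45: heading 315 -> 0
  -- iteration 4/6 --
  RT 45: heading 0 -> 315
  FD 19: (41.305,-40.305) -> (54.74,-53.74) [heading=315, draw]
  LT 45: heading 315 -> 0
  -- iteration 5/6 --
  RT 45: heading 0 -> 315
  FD 19: (54.74,-53.74) -> (68.175,-67.175) [heading=315, draw]
  LT 45: heading 315 -> 0
  -- iteration 6/6 --
  RT 45: heading 0 -> 315
  FD 19: (68.175,-67.175) -> (81.61,-80.61) [heading=315, draw]
  LT 45: heading 315 -> 0
]
FD 15: (81.61,-80.61) -> (96.61,-80.61) [heading=0, draw]
Final: pos=(96.61,-80.61), heading=0, 8 segment(s) drawn
Waypoints (9 total):
(0, 0)
(1, 0)
(14.435, -13.435)
(27.87, -26.87)
(41.305, -40.305)
(54.74, -53.74)
(68.175, -67.175)
(81.61, -80.61)
(96.61, -80.61)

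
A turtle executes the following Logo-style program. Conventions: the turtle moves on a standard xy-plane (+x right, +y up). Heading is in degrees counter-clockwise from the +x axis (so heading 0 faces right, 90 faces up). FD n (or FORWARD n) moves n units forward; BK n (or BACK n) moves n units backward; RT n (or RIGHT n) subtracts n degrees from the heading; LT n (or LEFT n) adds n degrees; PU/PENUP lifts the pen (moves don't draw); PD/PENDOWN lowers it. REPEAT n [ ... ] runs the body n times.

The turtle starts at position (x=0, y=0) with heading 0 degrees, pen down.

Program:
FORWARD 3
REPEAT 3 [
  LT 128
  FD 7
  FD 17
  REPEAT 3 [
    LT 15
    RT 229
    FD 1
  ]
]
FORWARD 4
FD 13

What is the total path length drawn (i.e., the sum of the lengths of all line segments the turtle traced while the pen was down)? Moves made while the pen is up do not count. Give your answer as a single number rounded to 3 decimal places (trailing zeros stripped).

Executing turtle program step by step:
Start: pos=(0,0), heading=0, pen down
FD 3: (0,0) -> (3,0) [heading=0, draw]
REPEAT 3 [
  -- iteration 1/3 --
  LT 128: heading 0 -> 128
  FD 7: (3,0) -> (-1.31,5.516) [heading=128, draw]
  FD 17: (-1.31,5.516) -> (-11.776,18.912) [heading=128, draw]
  REPEAT 3 [
    -- iteration 1/3 --
    LT 15: heading 128 -> 143
    RT 229: heading 143 -> 274
    FD 1: (-11.776,18.912) -> (-11.706,17.915) [heading=274, draw]
    -- iteration 2/3 --
    LT 15: heading 274 -> 289
    RT 229: heading 289 -> 60
    FD 1: (-11.706,17.915) -> (-11.206,18.781) [heading=60, draw]
    -- iteration 3/3 --
    LT 15: heading 60 -> 75
    RT 229: heading 75 -> 206
    FD 1: (-11.206,18.781) -> (-12.105,18.342) [heading=206, draw]
  ]
  -- iteration 2/3 --
  LT 128: heading 206 -> 334
  FD 7: (-12.105,18.342) -> (-5.813,15.274) [heading=334, draw]
  FD 17: (-5.813,15.274) -> (9.466,7.821) [heading=334, draw]
  REPEAT 3 [
    -- iteration 1/3 --
    LT 15: heading 334 -> 349
    RT 229: heading 349 -> 120
    FD 1: (9.466,7.821) -> (8.966,8.687) [heading=120, draw]
    -- iteration 2/3 --
    LT 15: heading 120 -> 135
    RT 229: heading 135 -> 266
    FD 1: (8.966,8.687) -> (8.896,7.69) [heading=266, draw]
    -- iteration 3/3 --
    LT 15: heading 266 -> 281
    RT 229: heading 281 -> 52
    FD 1: (8.896,7.69) -> (9.512,8.478) [heading=52, draw]
  ]
  -- iteration 3/3 --
  LT 128: heading 52 -> 180
  FD 7: (9.512,8.478) -> (2.512,8.478) [heading=180, draw]
  FD 17: (2.512,8.478) -> (-14.488,8.478) [heading=180, draw]
  REPEAT 3 [
    -- iteration 1/3 --
    LT 15: heading 180 -> 195
    RT 229: heading 195 -> 326
    FD 1: (-14.488,8.478) -> (-13.659,7.919) [heading=326, draw]
    -- iteration 2/3 --
    LT 15: heading 326 -> 341
    RT 229: heading 341 -> 112
    FD 1: (-13.659,7.919) -> (-14.034,8.846) [heading=112, draw]
    -- iteration 3/3 --
    LT 15: heading 112 -> 127
    RT 229: heading 127 -> 258
    FD 1: (-14.034,8.846) -> (-14.241,7.868) [heading=258, draw]
  ]
]
FD 4: (-14.241,7.868) -> (-15.073,3.955) [heading=258, draw]
FD 13: (-15.073,3.955) -> (-17.776,-8.761) [heading=258, draw]
Final: pos=(-17.776,-8.761), heading=258, 18 segment(s) drawn

Segment lengths:
  seg 1: (0,0) -> (3,0), length = 3
  seg 2: (3,0) -> (-1.31,5.516), length = 7
  seg 3: (-1.31,5.516) -> (-11.776,18.912), length = 17
  seg 4: (-11.776,18.912) -> (-11.706,17.915), length = 1
  seg 5: (-11.706,17.915) -> (-11.206,18.781), length = 1
  seg 6: (-11.206,18.781) -> (-12.105,18.342), length = 1
  seg 7: (-12.105,18.342) -> (-5.813,15.274), length = 7
  seg 8: (-5.813,15.274) -> (9.466,7.821), length = 17
  seg 9: (9.466,7.821) -> (8.966,8.687), length = 1
  seg 10: (8.966,8.687) -> (8.896,7.69), length = 1
  seg 11: (8.896,7.69) -> (9.512,8.478), length = 1
  seg 12: (9.512,8.478) -> (2.512,8.478), length = 7
  seg 13: (2.512,8.478) -> (-14.488,8.478), length = 17
  seg 14: (-14.488,8.478) -> (-13.659,7.919), length = 1
  seg 15: (-13.659,7.919) -> (-14.034,8.846), length = 1
  seg 16: (-14.034,8.846) -> (-14.241,7.868), length = 1
  seg 17: (-14.241,7.868) -> (-15.073,3.955), length = 4
  seg 18: (-15.073,3.955) -> (-17.776,-8.761), length = 13
Total = 101

Answer: 101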